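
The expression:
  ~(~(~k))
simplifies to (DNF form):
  ~k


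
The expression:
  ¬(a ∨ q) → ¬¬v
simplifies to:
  a ∨ q ∨ v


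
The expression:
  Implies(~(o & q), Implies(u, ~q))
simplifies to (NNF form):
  o | ~q | ~u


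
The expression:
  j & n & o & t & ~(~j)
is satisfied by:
  {t: True, j: True, o: True, n: True}


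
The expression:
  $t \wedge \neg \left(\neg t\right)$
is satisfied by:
  {t: True}


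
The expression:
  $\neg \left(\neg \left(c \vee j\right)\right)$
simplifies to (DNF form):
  $c \vee j$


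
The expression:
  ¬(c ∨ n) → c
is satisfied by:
  {n: True, c: True}
  {n: True, c: False}
  {c: True, n: False}


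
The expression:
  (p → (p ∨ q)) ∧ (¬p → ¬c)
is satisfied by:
  {p: True, c: False}
  {c: False, p: False}
  {c: True, p: True}


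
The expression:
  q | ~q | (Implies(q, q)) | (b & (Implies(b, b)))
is always true.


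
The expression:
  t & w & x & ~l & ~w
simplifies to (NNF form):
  False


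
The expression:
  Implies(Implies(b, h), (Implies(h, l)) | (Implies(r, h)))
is always true.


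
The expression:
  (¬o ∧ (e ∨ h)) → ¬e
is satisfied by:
  {o: True, e: False}
  {e: False, o: False}
  {e: True, o: True}


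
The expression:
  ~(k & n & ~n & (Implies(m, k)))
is always true.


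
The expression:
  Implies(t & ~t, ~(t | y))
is always true.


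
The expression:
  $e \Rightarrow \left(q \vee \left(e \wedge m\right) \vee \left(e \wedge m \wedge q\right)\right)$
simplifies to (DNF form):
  $m \vee q \vee \neg e$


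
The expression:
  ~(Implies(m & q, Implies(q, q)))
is never true.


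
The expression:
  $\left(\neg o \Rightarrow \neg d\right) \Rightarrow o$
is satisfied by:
  {d: True, o: True}
  {d: True, o: False}
  {o: True, d: False}


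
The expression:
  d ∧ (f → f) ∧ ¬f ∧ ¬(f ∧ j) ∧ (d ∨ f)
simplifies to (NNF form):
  d ∧ ¬f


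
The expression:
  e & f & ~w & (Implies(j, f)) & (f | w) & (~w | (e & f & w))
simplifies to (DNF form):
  e & f & ~w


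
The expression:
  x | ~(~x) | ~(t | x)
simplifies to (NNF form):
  x | ~t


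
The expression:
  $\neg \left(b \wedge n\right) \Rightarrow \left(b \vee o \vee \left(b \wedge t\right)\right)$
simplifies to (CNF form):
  $b \vee o$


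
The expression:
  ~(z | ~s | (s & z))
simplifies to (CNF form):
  s & ~z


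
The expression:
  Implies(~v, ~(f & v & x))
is always true.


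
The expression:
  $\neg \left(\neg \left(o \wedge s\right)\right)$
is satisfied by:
  {s: True, o: True}


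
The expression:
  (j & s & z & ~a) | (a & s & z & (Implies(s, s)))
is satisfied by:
  {z: True, a: True, j: True, s: True}
  {z: True, a: True, s: True, j: False}
  {z: True, j: True, s: True, a: False}


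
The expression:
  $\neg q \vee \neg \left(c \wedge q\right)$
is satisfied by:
  {c: False, q: False}
  {q: True, c: False}
  {c: True, q: False}


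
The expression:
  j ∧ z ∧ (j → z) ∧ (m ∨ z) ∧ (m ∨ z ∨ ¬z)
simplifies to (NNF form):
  j ∧ z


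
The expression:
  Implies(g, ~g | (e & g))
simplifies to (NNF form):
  e | ~g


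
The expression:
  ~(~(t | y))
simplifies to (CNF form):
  t | y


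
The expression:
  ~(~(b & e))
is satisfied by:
  {e: True, b: True}


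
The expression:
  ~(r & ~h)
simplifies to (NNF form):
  h | ~r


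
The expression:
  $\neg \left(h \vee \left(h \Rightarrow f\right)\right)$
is never true.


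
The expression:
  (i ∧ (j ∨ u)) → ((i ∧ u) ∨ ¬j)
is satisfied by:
  {u: True, i: False, j: False}
  {u: False, i: False, j: False}
  {j: True, u: True, i: False}
  {j: True, u: False, i: False}
  {i: True, u: True, j: False}
  {i: True, u: False, j: False}
  {i: True, j: True, u: True}


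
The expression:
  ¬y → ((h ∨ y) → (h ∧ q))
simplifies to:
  q ∨ y ∨ ¬h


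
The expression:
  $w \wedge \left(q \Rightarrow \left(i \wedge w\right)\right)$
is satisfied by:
  {i: True, w: True, q: False}
  {w: True, q: False, i: False}
  {i: True, q: True, w: True}


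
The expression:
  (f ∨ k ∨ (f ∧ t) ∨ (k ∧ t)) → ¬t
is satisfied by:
  {k: False, t: False, f: False}
  {f: True, k: False, t: False}
  {k: True, f: False, t: False}
  {f: True, k: True, t: False}
  {t: True, f: False, k: False}


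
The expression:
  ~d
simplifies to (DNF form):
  ~d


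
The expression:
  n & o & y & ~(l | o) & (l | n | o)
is never true.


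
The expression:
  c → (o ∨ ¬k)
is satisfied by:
  {o: True, k: False, c: False}
  {k: False, c: False, o: False}
  {c: True, o: True, k: False}
  {c: True, k: False, o: False}
  {o: True, k: True, c: False}
  {k: True, o: False, c: False}
  {c: True, k: True, o: True}


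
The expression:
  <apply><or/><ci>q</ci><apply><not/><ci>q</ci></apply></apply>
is always true.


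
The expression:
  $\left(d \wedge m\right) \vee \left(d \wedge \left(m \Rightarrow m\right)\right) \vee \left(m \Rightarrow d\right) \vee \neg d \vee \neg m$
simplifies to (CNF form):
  $\text{True}$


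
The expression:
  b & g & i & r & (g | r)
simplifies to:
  b & g & i & r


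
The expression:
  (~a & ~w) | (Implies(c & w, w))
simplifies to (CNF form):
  True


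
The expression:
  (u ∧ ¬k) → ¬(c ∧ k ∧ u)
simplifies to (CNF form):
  True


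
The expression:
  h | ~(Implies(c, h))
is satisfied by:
  {c: True, h: True}
  {c: True, h: False}
  {h: True, c: False}


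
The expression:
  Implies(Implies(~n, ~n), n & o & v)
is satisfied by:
  {n: True, o: True, v: True}


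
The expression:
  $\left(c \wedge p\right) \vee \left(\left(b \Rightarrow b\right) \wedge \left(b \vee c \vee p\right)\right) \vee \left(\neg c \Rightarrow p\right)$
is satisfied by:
  {b: True, c: True, p: True}
  {b: True, c: True, p: False}
  {b: True, p: True, c: False}
  {b: True, p: False, c: False}
  {c: True, p: True, b: False}
  {c: True, p: False, b: False}
  {p: True, c: False, b: False}


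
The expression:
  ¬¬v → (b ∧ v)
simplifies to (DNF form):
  b ∨ ¬v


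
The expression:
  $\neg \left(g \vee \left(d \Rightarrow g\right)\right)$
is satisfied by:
  {d: True, g: False}


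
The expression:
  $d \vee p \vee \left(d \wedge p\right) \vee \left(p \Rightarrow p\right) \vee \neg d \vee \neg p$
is always true.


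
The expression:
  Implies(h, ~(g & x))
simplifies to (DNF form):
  ~g | ~h | ~x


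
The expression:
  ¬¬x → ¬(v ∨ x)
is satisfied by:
  {x: False}


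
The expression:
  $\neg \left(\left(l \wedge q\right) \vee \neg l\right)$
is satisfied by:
  {l: True, q: False}


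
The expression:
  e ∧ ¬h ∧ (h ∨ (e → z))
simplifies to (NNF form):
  e ∧ z ∧ ¬h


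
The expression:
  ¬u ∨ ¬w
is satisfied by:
  {w: False, u: False}
  {u: True, w: False}
  {w: True, u: False}


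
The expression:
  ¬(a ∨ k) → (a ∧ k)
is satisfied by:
  {a: True, k: True}
  {a: True, k: False}
  {k: True, a: False}


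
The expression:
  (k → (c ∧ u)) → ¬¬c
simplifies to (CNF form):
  c ∨ k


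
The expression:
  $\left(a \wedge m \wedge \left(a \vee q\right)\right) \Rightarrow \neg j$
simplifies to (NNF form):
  $\neg a \vee \neg j \vee \neg m$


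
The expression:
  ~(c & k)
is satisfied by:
  {k: False, c: False}
  {c: True, k: False}
  {k: True, c: False}


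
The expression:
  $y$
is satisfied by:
  {y: True}


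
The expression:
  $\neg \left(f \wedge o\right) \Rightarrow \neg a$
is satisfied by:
  {o: True, f: True, a: False}
  {o: True, f: False, a: False}
  {f: True, o: False, a: False}
  {o: False, f: False, a: False}
  {a: True, o: True, f: True}


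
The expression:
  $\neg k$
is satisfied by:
  {k: False}


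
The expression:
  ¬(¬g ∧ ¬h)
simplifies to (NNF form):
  g ∨ h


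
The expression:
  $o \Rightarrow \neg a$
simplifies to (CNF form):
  $\neg a \vee \neg o$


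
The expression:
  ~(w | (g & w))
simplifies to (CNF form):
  ~w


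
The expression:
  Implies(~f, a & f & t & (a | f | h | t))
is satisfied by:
  {f: True}


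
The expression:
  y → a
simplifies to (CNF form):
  a ∨ ¬y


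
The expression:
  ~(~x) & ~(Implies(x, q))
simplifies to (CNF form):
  x & ~q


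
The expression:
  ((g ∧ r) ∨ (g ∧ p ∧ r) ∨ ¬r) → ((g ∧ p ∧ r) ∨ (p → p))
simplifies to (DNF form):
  True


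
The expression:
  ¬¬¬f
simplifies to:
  ¬f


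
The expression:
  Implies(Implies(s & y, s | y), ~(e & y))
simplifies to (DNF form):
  ~e | ~y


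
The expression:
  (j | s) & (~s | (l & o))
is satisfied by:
  {j: True, l: True, o: True, s: False}
  {j: True, l: True, o: False, s: False}
  {j: True, o: True, l: False, s: False}
  {j: True, o: False, l: False, s: False}
  {s: True, j: True, l: True, o: True}
  {s: True, l: True, o: True, j: False}


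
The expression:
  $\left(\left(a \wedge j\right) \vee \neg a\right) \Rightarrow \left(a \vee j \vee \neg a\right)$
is always true.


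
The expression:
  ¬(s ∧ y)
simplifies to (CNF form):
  ¬s ∨ ¬y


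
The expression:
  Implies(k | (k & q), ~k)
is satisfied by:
  {k: False}


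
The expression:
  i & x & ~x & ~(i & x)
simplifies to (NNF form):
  False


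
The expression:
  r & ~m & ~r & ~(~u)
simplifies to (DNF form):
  False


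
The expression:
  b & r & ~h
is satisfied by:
  {r: True, b: True, h: False}


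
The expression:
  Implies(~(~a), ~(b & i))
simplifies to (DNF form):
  ~a | ~b | ~i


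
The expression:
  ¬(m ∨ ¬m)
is never true.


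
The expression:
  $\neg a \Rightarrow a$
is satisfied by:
  {a: True}


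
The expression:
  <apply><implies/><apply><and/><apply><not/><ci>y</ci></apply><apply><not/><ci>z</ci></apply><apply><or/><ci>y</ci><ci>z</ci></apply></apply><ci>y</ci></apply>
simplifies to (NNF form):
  <true/>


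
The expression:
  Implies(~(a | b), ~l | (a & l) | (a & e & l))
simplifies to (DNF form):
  a | b | ~l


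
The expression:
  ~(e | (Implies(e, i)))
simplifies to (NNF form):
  False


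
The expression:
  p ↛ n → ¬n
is always true.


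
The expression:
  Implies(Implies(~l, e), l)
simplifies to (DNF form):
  l | ~e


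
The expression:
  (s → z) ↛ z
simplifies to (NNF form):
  ¬s ∧ ¬z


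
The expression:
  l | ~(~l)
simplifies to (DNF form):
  l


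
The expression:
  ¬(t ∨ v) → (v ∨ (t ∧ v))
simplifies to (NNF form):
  t ∨ v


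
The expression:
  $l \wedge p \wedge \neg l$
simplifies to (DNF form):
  $\text{False}$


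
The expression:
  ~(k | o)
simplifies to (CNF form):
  ~k & ~o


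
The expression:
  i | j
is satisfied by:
  {i: True, j: True}
  {i: True, j: False}
  {j: True, i: False}


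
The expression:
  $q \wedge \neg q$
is never true.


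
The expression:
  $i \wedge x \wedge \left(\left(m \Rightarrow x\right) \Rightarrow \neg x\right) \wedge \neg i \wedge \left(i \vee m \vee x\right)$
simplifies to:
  $\text{False}$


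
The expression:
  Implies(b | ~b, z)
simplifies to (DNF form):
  z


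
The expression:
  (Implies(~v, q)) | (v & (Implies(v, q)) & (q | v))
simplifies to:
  q | v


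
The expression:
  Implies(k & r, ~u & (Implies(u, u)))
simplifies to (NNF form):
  ~k | ~r | ~u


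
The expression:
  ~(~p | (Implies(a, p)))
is never true.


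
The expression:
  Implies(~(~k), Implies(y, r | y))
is always true.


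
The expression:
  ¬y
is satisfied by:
  {y: False}


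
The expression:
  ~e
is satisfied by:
  {e: False}


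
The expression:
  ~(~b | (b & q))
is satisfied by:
  {b: True, q: False}


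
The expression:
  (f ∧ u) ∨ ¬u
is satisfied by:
  {f: True, u: False}
  {u: False, f: False}
  {u: True, f: True}


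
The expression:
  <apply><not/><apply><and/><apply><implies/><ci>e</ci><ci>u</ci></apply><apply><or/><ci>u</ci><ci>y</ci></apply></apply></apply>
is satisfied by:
  {e: True, u: False, y: False}
  {u: False, y: False, e: False}
  {y: True, e: True, u: False}


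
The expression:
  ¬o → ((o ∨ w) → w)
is always true.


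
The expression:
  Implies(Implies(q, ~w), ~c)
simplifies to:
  ~c | (q & w)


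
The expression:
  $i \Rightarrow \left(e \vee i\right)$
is always true.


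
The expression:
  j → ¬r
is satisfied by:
  {r: False, j: False}
  {j: True, r: False}
  {r: True, j: False}


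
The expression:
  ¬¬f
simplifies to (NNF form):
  f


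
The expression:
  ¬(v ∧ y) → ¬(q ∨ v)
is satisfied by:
  {y: True, v: False, q: False}
  {v: False, q: False, y: False}
  {y: True, v: True, q: False}
  {y: True, q: True, v: True}


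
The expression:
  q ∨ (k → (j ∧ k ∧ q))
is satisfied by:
  {q: True, k: False}
  {k: False, q: False}
  {k: True, q: True}


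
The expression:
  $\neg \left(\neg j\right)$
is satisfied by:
  {j: True}


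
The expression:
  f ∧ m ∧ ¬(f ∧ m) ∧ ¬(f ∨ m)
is never true.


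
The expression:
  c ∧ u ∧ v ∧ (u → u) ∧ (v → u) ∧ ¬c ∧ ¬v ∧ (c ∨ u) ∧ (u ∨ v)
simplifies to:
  False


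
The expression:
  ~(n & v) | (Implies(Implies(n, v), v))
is always true.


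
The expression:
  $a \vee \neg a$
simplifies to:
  $\text{True}$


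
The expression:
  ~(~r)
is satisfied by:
  {r: True}


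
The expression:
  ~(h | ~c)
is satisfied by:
  {c: True, h: False}


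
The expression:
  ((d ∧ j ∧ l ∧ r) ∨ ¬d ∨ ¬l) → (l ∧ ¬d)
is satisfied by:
  {l: True, d: False, r: False, j: False}
  {j: True, l: True, d: False, r: False}
  {r: True, l: True, d: False, j: False}
  {j: True, r: True, l: True, d: False}
  {d: True, l: True, j: False, r: False}
  {j: True, d: True, l: True, r: False}
  {r: True, d: True, l: True, j: False}


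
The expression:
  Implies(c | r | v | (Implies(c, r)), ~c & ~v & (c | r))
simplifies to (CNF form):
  r & ~c & ~v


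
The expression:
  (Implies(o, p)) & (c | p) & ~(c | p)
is never true.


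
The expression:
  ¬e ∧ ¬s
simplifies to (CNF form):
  ¬e ∧ ¬s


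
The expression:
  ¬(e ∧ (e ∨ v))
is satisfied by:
  {e: False}


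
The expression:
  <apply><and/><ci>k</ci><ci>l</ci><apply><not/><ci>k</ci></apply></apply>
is never true.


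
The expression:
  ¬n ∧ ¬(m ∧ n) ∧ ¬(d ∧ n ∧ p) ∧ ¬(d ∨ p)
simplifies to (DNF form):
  ¬d ∧ ¬n ∧ ¬p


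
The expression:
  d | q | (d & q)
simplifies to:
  d | q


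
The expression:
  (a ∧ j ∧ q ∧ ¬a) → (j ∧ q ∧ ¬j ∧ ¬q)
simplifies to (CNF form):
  True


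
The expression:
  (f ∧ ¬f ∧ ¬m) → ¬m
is always true.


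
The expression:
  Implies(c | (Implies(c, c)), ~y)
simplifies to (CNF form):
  ~y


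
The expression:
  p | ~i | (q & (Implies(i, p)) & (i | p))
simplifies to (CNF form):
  p | ~i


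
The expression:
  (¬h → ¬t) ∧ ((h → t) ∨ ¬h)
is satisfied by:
  {h: False, t: False}
  {t: True, h: True}


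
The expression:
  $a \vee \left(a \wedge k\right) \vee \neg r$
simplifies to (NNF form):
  $a \vee \neg r$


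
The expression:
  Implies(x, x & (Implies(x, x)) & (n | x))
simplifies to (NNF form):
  True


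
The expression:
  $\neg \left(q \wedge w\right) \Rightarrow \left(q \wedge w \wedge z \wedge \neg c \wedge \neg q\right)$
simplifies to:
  $q \wedge w$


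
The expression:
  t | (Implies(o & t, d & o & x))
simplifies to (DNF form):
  True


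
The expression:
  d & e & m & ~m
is never true.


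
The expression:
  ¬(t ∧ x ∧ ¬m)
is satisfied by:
  {m: True, t: False, x: False}
  {t: False, x: False, m: False}
  {x: True, m: True, t: False}
  {x: True, t: False, m: False}
  {m: True, t: True, x: False}
  {t: True, m: False, x: False}
  {x: True, t: True, m: True}


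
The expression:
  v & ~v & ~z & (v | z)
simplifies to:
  False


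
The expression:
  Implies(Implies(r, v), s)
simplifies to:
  s | (r & ~v)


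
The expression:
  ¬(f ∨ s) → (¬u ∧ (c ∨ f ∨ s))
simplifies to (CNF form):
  (c ∨ f ∨ s) ∧ (f ∨ s ∨ ¬u)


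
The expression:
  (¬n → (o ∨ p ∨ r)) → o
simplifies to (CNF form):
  (o ∨ ¬n) ∧ (o ∨ ¬p) ∧ (o ∨ ¬r)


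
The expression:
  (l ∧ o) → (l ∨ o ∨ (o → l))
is always true.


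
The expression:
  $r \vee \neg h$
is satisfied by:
  {r: True, h: False}
  {h: False, r: False}
  {h: True, r: True}


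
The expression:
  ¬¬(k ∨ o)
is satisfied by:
  {k: True, o: True}
  {k: True, o: False}
  {o: True, k: False}


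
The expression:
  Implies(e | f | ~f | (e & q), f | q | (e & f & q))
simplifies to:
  f | q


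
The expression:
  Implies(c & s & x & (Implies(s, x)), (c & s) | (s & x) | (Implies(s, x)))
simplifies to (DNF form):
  True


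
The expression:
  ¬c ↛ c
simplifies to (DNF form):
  True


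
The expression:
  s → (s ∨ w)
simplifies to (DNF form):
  True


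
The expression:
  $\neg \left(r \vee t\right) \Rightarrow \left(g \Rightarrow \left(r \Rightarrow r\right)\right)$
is always true.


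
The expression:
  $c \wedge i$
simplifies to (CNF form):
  $c \wedge i$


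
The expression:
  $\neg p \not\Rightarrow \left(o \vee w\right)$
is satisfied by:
  {o: False, p: False, w: False}


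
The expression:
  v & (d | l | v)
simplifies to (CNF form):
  v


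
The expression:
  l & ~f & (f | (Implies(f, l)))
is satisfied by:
  {l: True, f: False}


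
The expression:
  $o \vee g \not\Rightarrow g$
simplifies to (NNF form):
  $o$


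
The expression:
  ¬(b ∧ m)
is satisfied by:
  {m: False, b: False}
  {b: True, m: False}
  {m: True, b: False}


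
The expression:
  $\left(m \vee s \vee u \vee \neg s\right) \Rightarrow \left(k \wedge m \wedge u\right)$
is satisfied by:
  {m: True, u: True, k: True}


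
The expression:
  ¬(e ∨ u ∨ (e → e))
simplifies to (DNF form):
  False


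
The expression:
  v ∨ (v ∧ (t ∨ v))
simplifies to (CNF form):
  v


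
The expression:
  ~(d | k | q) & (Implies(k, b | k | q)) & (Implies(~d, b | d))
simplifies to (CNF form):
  b & ~d & ~k & ~q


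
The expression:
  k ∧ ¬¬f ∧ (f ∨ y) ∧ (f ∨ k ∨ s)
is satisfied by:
  {f: True, k: True}


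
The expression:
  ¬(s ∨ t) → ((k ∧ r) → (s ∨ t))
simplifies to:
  s ∨ t ∨ ¬k ∨ ¬r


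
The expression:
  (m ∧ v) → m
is always true.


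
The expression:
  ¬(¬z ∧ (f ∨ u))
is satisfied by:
  {z: True, f: False, u: False}
  {z: True, u: True, f: False}
  {z: True, f: True, u: False}
  {z: True, u: True, f: True}
  {u: False, f: False, z: False}


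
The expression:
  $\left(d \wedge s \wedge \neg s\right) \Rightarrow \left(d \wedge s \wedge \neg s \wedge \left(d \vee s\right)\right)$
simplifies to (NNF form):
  $\text{True}$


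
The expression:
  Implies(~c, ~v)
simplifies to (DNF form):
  c | ~v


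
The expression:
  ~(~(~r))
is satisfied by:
  {r: False}


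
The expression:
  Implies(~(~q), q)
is always true.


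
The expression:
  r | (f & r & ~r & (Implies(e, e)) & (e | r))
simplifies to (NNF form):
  r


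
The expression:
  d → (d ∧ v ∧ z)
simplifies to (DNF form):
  (v ∧ z) ∨ ¬d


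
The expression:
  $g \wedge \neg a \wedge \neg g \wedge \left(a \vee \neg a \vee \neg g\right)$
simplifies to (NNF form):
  $\text{False}$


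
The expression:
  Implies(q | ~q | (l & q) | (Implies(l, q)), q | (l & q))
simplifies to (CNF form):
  q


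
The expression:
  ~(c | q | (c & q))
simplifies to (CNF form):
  ~c & ~q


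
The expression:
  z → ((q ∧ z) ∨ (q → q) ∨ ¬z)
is always true.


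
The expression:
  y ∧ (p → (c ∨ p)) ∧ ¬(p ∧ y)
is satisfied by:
  {y: True, p: False}


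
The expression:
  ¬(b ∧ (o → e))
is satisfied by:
  {o: True, b: False, e: False}
  {o: False, b: False, e: False}
  {e: True, o: True, b: False}
  {e: True, o: False, b: False}
  {b: True, o: True, e: False}


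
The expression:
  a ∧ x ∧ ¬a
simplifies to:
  False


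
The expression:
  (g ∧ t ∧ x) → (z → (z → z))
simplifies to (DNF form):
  True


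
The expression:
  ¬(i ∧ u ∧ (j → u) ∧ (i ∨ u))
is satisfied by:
  {u: False, i: False}
  {i: True, u: False}
  {u: True, i: False}


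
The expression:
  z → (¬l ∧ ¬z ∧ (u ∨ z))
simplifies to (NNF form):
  ¬z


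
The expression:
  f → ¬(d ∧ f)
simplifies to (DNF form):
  ¬d ∨ ¬f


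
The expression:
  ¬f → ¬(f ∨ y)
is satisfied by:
  {f: True, y: False}
  {y: False, f: False}
  {y: True, f: True}


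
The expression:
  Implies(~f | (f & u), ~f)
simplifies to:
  ~f | ~u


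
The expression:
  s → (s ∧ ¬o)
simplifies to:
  ¬o ∨ ¬s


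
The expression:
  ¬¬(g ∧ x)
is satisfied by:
  {x: True, g: True}


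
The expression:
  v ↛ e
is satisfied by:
  {v: True, e: False}


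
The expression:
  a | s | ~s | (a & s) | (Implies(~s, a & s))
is always true.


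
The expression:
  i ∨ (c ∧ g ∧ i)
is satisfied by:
  {i: True}


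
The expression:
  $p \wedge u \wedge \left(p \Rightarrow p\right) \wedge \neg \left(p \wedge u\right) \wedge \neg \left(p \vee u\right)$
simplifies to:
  $\text{False}$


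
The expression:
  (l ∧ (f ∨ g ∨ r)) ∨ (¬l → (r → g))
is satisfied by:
  {l: True, g: True, r: False}
  {l: True, g: False, r: False}
  {g: True, l: False, r: False}
  {l: False, g: False, r: False}
  {r: True, l: True, g: True}
  {r: True, l: True, g: False}
  {r: True, g: True, l: False}


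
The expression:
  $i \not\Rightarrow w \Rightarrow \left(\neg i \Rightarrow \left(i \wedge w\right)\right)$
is always true.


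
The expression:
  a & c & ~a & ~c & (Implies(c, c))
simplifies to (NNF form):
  False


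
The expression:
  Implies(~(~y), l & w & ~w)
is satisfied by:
  {y: False}


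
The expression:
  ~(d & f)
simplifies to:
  ~d | ~f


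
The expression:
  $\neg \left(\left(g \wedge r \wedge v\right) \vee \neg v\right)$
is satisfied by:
  {v: True, g: False, r: False}
  {r: True, v: True, g: False}
  {g: True, v: True, r: False}


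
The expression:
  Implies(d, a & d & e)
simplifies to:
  ~d | (a & e)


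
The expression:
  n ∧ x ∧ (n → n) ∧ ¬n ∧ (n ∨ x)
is never true.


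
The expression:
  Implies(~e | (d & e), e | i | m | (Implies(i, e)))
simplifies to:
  True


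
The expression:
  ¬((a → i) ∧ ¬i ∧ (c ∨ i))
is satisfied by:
  {i: True, a: True, c: False}
  {i: True, c: False, a: False}
  {a: True, c: False, i: False}
  {a: False, c: False, i: False}
  {i: True, a: True, c: True}
  {i: True, c: True, a: False}
  {a: True, c: True, i: False}


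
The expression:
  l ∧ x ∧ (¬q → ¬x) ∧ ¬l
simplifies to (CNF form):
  False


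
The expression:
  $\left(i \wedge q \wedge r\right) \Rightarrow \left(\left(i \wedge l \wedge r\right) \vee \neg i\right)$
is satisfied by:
  {l: True, i: False, r: False, q: False}
  {l: False, i: False, r: False, q: False}
  {q: True, l: True, i: False, r: False}
  {q: True, l: False, i: False, r: False}
  {r: True, l: True, i: False, q: False}
  {r: True, l: False, i: False, q: False}
  {q: True, r: True, l: True, i: False}
  {q: True, r: True, l: False, i: False}
  {i: True, l: True, q: False, r: False}
  {i: True, l: False, q: False, r: False}
  {q: True, i: True, l: True, r: False}
  {q: True, i: True, l: False, r: False}
  {r: True, i: True, l: True, q: False}
  {r: True, i: True, l: False, q: False}
  {r: True, i: True, q: True, l: True}


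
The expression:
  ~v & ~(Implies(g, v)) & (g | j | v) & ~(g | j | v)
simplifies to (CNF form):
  False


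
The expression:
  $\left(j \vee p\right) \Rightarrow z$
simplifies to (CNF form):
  $\left(z \vee \neg j\right) \wedge \left(z \vee \neg p\right)$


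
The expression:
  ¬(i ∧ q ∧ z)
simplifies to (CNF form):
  ¬i ∨ ¬q ∨ ¬z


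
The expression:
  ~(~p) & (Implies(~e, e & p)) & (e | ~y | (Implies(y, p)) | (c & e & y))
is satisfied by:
  {p: True, e: True}


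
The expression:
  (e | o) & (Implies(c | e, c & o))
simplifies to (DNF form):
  (c & o) | (o & ~e)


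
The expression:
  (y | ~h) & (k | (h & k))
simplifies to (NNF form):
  k & (y | ~h)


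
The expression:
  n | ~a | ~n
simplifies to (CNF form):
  True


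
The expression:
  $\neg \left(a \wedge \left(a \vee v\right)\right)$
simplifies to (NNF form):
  $\neg a$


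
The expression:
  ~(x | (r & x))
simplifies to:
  ~x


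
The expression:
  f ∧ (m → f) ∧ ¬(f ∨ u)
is never true.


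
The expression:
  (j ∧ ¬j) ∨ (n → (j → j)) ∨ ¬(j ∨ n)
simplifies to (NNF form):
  True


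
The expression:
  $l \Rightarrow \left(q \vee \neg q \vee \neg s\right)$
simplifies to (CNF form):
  $\text{True}$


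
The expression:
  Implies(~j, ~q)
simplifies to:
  j | ~q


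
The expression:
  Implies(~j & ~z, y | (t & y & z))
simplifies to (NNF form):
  j | y | z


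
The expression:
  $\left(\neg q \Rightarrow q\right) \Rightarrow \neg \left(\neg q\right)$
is always true.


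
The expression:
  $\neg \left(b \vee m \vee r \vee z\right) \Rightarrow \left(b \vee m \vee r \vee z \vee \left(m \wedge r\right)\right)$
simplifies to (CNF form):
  $b \vee m \vee r \vee z$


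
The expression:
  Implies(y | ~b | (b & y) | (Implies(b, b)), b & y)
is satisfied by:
  {b: True, y: True}


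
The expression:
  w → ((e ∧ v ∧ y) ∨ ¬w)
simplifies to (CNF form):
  (e ∨ ¬w) ∧ (v ∨ ¬w) ∧ (y ∨ ¬w)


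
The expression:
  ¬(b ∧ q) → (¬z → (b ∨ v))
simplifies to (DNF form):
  b ∨ v ∨ z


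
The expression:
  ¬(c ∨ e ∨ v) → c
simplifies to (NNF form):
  c ∨ e ∨ v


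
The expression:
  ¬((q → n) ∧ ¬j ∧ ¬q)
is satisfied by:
  {q: True, j: True}
  {q: True, j: False}
  {j: True, q: False}


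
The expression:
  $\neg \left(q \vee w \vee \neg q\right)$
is never true.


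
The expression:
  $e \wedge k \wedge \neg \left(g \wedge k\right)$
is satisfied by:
  {k: True, e: True, g: False}


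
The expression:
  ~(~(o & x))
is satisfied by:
  {x: True, o: True}


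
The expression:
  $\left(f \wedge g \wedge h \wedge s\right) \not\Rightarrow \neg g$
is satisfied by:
  {h: True, g: True, s: True, f: True}


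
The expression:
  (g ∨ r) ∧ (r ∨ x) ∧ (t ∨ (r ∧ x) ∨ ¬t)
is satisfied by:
  {r: True, x: True, g: True}
  {r: True, x: True, g: False}
  {r: True, g: True, x: False}
  {r: True, g: False, x: False}
  {x: True, g: True, r: False}


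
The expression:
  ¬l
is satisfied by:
  {l: False}


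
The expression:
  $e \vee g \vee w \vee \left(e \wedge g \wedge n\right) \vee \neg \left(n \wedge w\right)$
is always true.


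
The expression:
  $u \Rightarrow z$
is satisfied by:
  {z: True, u: False}
  {u: False, z: False}
  {u: True, z: True}


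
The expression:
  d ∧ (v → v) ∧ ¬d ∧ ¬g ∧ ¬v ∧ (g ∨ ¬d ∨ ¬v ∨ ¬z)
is never true.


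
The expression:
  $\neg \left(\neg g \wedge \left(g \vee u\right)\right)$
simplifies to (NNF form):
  $g \vee \neg u$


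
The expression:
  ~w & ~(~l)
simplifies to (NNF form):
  l & ~w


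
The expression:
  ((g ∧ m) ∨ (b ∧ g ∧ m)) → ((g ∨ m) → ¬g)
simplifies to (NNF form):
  ¬g ∨ ¬m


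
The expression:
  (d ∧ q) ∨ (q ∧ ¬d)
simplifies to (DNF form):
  q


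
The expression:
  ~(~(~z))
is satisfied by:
  {z: False}


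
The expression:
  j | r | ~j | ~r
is always true.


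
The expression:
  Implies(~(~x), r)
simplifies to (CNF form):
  r | ~x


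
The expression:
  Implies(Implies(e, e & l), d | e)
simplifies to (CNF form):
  d | e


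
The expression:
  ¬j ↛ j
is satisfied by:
  {j: False}


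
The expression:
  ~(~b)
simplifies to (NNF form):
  b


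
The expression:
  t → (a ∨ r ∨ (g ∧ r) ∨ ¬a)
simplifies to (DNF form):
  True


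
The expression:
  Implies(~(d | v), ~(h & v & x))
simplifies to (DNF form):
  True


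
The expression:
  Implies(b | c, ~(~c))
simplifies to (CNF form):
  c | ~b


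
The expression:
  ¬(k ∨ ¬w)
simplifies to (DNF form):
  w ∧ ¬k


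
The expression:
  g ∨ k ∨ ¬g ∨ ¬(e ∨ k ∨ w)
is always true.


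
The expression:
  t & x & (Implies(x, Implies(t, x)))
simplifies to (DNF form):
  t & x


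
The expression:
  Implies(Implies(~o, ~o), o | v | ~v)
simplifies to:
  True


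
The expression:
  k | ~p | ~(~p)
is always true.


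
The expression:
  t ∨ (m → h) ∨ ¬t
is always true.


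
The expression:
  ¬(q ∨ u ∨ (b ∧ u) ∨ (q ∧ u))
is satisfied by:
  {q: False, u: False}


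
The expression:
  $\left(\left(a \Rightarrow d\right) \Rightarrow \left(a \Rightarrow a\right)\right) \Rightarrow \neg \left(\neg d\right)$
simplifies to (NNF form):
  $d$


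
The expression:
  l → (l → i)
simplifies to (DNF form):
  i ∨ ¬l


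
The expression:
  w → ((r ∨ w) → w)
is always true.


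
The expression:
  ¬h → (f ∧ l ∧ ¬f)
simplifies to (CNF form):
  h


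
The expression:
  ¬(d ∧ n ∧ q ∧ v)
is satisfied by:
  {v: False, q: False, d: False, n: False}
  {n: True, v: False, q: False, d: False}
  {d: True, v: False, q: False, n: False}
  {n: True, d: True, v: False, q: False}
  {q: True, n: False, v: False, d: False}
  {n: True, q: True, v: False, d: False}
  {d: True, q: True, n: False, v: False}
  {n: True, d: True, q: True, v: False}
  {v: True, d: False, q: False, n: False}
  {n: True, v: True, d: False, q: False}
  {d: True, v: True, n: False, q: False}
  {n: True, d: True, v: True, q: False}
  {q: True, v: True, d: False, n: False}
  {n: True, q: True, v: True, d: False}
  {d: True, q: True, v: True, n: False}


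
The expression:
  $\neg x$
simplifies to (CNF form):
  $\neg x$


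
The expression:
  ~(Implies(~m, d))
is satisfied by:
  {d: False, m: False}


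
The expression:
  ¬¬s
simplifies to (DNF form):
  s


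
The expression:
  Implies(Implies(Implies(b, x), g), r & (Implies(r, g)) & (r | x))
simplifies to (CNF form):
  (g | ~g) & (r | ~g) & (g | x | ~b) & (g | x | ~g) & (r | x | ~b) & (r | x | ~g) & (g | ~b | ~g) & (r | ~b | ~g)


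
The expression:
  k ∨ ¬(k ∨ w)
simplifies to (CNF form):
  k ∨ ¬w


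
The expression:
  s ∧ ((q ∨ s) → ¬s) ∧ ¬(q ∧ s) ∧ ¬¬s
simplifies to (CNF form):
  False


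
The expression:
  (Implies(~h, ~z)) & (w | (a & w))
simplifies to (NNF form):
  w & (h | ~z)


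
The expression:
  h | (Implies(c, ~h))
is always true.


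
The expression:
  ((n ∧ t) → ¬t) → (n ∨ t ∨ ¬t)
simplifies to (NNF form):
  True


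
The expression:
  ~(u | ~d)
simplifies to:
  d & ~u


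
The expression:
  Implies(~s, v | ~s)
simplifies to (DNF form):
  True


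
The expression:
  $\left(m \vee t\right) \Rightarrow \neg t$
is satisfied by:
  {t: False}


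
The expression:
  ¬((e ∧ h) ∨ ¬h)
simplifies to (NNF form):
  h ∧ ¬e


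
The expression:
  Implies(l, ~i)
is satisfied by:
  {l: False, i: False}
  {i: True, l: False}
  {l: True, i: False}


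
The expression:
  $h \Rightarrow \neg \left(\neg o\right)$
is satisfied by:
  {o: True, h: False}
  {h: False, o: False}
  {h: True, o: True}


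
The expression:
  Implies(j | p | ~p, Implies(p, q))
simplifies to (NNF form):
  q | ~p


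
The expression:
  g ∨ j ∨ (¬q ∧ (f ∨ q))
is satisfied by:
  {j: True, g: True, f: True, q: False}
  {j: True, g: True, q: False, f: False}
  {j: True, g: True, f: True, q: True}
  {j: True, g: True, q: True, f: False}
  {j: True, f: True, q: False, g: False}
  {j: True, q: False, f: False, g: False}
  {j: True, f: True, q: True, g: False}
  {j: True, q: True, f: False, g: False}
  {f: True, g: True, q: False, j: False}
  {g: True, q: False, f: False, j: False}
  {f: True, g: True, q: True, j: False}
  {g: True, q: True, f: False, j: False}
  {f: True, g: False, q: False, j: False}


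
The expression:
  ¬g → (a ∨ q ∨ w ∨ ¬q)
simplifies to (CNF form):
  True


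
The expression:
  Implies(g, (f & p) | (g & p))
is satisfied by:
  {p: True, g: False}
  {g: False, p: False}
  {g: True, p: True}


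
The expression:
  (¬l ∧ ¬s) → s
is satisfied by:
  {l: True, s: True}
  {l: True, s: False}
  {s: True, l: False}


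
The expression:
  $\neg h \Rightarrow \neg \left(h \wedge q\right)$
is always true.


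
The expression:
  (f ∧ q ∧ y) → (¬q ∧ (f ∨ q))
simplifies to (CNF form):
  ¬f ∨ ¬q ∨ ¬y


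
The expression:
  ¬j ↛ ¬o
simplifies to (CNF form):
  o ∧ ¬j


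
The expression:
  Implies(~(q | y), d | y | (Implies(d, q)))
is always true.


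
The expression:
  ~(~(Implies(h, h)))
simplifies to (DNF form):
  True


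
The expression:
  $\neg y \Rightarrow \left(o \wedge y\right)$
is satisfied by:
  {y: True}


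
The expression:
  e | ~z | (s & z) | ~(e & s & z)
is always true.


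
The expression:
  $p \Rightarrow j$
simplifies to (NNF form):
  $j \vee \neg p$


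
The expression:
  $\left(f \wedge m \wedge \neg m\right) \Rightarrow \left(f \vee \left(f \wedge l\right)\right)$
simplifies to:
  $\text{True}$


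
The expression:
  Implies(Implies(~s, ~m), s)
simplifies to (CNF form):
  m | s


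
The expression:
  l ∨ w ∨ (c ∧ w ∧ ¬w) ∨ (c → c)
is always true.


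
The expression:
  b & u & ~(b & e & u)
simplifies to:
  b & u & ~e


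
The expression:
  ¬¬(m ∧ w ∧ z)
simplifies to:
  m ∧ w ∧ z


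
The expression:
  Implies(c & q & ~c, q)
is always true.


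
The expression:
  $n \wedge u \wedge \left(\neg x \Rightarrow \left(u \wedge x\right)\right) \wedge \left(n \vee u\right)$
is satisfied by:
  {u: True, x: True, n: True}


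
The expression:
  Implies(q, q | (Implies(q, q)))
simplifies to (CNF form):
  True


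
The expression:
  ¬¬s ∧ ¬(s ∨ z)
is never true.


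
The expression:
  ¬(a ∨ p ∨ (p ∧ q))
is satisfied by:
  {p: False, a: False}


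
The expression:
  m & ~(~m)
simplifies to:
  m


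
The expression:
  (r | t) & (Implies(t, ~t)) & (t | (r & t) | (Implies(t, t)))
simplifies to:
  r & ~t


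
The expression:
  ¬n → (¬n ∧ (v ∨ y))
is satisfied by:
  {n: True, y: True, v: True}
  {n: True, y: True, v: False}
  {n: True, v: True, y: False}
  {n: True, v: False, y: False}
  {y: True, v: True, n: False}
  {y: True, v: False, n: False}
  {v: True, y: False, n: False}


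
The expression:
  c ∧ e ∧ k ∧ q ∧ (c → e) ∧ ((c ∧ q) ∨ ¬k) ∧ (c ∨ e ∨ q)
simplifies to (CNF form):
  c ∧ e ∧ k ∧ q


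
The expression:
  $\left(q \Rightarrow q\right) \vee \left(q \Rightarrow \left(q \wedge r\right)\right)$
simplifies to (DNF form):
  $\text{True}$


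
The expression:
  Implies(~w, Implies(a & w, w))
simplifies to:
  True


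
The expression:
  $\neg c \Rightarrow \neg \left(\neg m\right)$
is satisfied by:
  {c: True, m: True}
  {c: True, m: False}
  {m: True, c: False}


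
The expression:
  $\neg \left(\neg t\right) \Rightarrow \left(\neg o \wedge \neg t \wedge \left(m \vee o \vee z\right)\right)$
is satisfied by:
  {t: False}


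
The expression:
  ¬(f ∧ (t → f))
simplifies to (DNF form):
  ¬f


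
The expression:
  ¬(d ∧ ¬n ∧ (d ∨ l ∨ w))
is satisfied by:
  {n: True, d: False}
  {d: False, n: False}
  {d: True, n: True}


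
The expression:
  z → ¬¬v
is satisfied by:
  {v: True, z: False}
  {z: False, v: False}
  {z: True, v: True}


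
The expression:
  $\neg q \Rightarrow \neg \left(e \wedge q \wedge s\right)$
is always true.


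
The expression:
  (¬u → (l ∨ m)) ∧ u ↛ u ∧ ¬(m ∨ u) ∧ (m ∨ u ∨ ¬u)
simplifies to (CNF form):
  False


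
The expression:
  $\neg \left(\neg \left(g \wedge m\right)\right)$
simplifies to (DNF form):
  $g \wedge m$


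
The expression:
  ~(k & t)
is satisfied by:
  {k: False, t: False}
  {t: True, k: False}
  {k: True, t: False}


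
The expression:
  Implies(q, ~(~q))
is always true.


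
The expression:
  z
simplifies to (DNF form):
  z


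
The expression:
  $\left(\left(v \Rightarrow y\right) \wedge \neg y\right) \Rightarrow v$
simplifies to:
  $v \vee y$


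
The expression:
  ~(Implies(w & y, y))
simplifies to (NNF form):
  False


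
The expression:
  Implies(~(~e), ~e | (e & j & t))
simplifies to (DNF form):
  ~e | (j & t)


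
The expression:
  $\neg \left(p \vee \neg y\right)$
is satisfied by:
  {y: True, p: False}


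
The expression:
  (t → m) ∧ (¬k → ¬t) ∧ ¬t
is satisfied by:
  {t: False}


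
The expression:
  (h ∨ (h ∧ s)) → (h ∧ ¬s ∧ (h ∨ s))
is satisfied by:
  {s: False, h: False}
  {h: True, s: False}
  {s: True, h: False}


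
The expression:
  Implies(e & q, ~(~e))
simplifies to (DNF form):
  True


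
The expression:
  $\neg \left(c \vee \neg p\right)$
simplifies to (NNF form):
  $p \wedge \neg c$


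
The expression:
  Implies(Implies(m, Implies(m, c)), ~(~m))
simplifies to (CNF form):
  m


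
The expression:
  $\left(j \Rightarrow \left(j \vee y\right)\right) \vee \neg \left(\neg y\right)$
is always true.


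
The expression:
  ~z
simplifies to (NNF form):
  ~z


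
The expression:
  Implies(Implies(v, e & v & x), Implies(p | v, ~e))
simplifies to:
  ~e | (v & ~x) | (~p & ~v)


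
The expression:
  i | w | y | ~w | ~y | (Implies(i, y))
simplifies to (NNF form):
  True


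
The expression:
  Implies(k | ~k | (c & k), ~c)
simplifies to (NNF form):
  ~c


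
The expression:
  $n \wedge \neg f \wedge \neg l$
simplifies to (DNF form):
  $n \wedge \neg f \wedge \neg l$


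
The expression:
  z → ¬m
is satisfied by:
  {m: False, z: False}
  {z: True, m: False}
  {m: True, z: False}


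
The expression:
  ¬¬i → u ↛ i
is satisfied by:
  {i: False}


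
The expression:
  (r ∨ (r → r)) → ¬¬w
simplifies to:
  w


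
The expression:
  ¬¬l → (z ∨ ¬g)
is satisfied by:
  {z: True, l: False, g: False}
  {l: False, g: False, z: False}
  {g: True, z: True, l: False}
  {g: True, l: False, z: False}
  {z: True, l: True, g: False}
  {l: True, z: False, g: False}
  {g: True, l: True, z: True}
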